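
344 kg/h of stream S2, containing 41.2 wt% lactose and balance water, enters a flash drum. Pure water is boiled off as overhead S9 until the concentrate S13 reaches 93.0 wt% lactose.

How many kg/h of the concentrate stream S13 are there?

152.4 kg/h

lactose is conserved: 344×0.412 = 141.73 kg/h all reports to the concentrate.
Concentrate = 141.73/(target fraction) = 152.4 kg/h.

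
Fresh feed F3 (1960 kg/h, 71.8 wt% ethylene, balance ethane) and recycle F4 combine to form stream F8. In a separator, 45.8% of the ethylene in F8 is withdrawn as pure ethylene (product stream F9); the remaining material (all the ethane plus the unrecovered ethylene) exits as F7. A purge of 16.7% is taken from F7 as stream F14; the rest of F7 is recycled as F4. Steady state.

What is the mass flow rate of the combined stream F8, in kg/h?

5875 kg/h

ethane enters only via F3 and leaves only via the purge: 1960×0.282 = 0.167×(ethane in F7), and the separator passes all ethane, so ethane in F8 = ethane in F7 = 3309.7 kg/h.
ethylene in F8: m_A = 1960×0.718 + (1−0.167)·(1−0.458)·m_A, so m_A = 1407.3/0.5485 = 2565.6 kg/h.
F8 = 2565.6 + 3309.7 = 5875.3 kg/h.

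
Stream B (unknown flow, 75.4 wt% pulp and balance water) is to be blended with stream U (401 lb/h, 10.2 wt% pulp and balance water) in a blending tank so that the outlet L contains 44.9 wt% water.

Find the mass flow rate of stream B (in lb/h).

886.9 lb/h

Let B be the unknown flow. Total out = 401 + B.
water balance: 360.1 + 0.246·B = 0.449·(401 + B)
(0.246 − 0.449)·B = 0.449×401 − 360.1 = -180.05
B = -180.05 / -0.203 = 886.94 lb/h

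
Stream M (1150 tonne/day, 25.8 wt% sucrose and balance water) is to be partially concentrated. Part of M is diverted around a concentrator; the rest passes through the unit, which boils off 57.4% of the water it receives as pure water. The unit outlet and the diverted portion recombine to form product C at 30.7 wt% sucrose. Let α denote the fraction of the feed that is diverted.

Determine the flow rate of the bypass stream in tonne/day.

All 1150×0.258 = 296.7 tonne/day of sucrose reaches C, so C = 296.7/0.307 = 966.45 tonne/day and vapour = 183.55 tonne/day.
The evaporator receives (1−α)·1150 of feed at 0.742 water and removes 0.574 of that water:
0.574×0.742×(1−α)×1150 = 183.55
(1−α) = 183.55/489.79 = 0.3748;  α = 0.6252.
Bypass flow = 0.6252×1150 = 719.04 tonne/day.

719 tonne/day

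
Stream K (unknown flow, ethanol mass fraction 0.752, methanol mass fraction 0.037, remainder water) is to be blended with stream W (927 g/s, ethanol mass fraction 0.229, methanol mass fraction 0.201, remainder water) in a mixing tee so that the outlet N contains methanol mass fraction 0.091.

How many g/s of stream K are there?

Let K be the unknown flow. Total out = 927 + K.
methanol balance: 186.33 + 0.037·K = 0.091·(927 + K)
(0.037 − 0.091)·K = 0.091×927 − 186.33 = -101.97
K = -101.97 / -0.054 = 1888.3 g/s

1888 g/s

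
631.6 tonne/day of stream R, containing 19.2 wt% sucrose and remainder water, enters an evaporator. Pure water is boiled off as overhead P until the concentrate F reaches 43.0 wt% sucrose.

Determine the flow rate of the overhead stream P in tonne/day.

sucrose is conserved: 631.6×0.192 = 121.27 tonne/day all reports to the concentrate.
Concentrate = 121.27/(target fraction) = 282.02 tonne/day.
Overhead = 631.6 − 282.02 = 349.58 tonne/day.

349.6 tonne/day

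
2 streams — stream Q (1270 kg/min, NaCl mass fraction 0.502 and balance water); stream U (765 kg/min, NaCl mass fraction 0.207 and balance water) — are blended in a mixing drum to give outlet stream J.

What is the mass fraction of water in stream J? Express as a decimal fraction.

Total flow out = 1270 + 765 = 2035 kg/min.
water in = 1270×0.498 + 765×0.793 = 1239.1 kg/min.
water mass fraction in J = 1239.1/2035 = 0.609.

0.609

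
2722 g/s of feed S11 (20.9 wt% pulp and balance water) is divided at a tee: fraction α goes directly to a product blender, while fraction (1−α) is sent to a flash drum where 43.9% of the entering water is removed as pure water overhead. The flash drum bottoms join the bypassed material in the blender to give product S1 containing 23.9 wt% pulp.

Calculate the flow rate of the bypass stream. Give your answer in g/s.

1738 g/s

All 2722×0.209 = 568.9 g/s of pulp reaches S1, so S1 = 568.9/0.239 = 2380.3 g/s and vapour = 341.67 g/s.
The evaporator receives (1−α)·2722 of feed at 0.791 water and removes 0.439 of that water:
0.439×0.791×(1−α)×2722 = 341.67
(1−α) = 341.67/945.21 = 0.3615;  α = 0.6385.
Bypass flow = 0.6385×2722 = 1738.1 g/s.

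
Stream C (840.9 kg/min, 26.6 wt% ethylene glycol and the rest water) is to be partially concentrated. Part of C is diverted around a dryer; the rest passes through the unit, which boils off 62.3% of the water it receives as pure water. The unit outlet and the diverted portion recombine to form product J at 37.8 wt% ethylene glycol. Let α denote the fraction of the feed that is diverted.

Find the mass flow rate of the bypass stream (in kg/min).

296 kg/min

All 840.9×0.266 = 223.68 kg/min of ethylene glycol reaches J, so J = 223.68/0.378 = 591.74 kg/min and vapour = 249.16 kg/min.
The evaporator receives (1−α)·840.9 of feed at 0.734 water and removes 0.623 of that water:
0.623×0.734×(1−α)×840.9 = 249.16
(1−α) = 249.16/384.53 = 0.6480;  α = 0.3520.
Bypass flow = 0.3520×840.9 = 296.04 kg/min.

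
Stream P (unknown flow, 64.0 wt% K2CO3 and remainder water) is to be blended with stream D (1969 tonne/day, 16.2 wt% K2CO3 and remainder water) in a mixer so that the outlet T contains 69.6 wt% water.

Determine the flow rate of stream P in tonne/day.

832.1 tonne/day

Let P be the unknown flow. Total out = 1969 + P.
water balance: 1650 + 0.360·P = 0.696·(1969 + P)
(0.360 − 0.696)·P = 0.696×1969 − 1650 = -279.6
P = -279.6 / -0.336 = 832.14 tonne/day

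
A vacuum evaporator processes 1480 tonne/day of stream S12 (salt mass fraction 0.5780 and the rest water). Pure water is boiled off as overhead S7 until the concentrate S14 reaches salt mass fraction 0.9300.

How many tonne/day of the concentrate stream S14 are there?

salt is conserved: 1480×0.578 = 855.44 tonne/day all reports to the concentrate.
Concentrate = 855.44/(target fraction) = 919.83 tonne/day.

919.8 tonne/day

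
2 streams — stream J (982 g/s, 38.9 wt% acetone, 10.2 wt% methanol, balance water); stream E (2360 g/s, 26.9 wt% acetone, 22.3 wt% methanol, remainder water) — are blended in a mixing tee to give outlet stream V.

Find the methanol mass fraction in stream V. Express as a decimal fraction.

Total flow out = 982 + 2360 = 3342 g/s.
methanol in = 982×0.102 + 2360×0.223 = 626.44 g/s.
methanol mass fraction in V = 626.44/3342 = 0.187.

0.187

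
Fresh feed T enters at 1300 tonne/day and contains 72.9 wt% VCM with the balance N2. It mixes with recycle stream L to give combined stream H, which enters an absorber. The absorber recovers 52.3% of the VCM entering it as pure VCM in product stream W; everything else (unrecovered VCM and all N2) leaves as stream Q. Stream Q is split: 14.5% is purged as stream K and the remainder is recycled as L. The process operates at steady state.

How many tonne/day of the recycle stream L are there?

2730 tonne/day

N2 enters only via T and leaves only via the purge: 1300×0.271 = 0.145×(N2 in Q), and the absorber passes all N2, so N2 in H = N2 in Q = 2429.7 tonne/day.
VCM in H: m_A = 1300×0.729 + (1−0.145)·(1−0.523)·m_A, so m_A = 947.7/0.5922 = 1600.4 tonne/day.
Q = (1−0.523)×1600.4 + 2429.7 = 3193 tonne/day.
Recycle L = (1−0.145)×3193 = 2730.1 tonne/day.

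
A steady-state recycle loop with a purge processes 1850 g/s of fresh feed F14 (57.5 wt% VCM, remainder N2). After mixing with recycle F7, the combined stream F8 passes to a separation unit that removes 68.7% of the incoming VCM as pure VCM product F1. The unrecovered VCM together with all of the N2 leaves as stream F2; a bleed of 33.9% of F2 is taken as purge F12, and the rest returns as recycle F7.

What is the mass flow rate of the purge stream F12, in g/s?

N2 enters only via F14 and leaves only via the purge: 1850×0.425 = 0.339×(N2 in F2), and the separation unit passes all N2, so N2 in F8 = N2 in F2 = 2319.3 g/s.
VCM in F8: m_A = 1850×0.575 + (1−0.339)·(1−0.687)·m_A, so m_A = 1063.8/0.7931 = 1341.2 g/s.
F2 = (1−0.687)×1341.2 + 2319.3 = 2739.1 g/s.
Purge F12 = 0.339×2739.1 = 928.57 g/s.

928.6 g/s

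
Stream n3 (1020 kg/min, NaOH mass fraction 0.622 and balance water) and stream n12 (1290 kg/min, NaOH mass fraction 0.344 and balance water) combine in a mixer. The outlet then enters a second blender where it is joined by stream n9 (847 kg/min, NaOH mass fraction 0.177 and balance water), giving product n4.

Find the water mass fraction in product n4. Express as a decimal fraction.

0.611

Overall, product flow = 3157 kg/min.
water in = 1020×0.378 + 1290×0.656 + 847×0.823 = 1928.9 kg/min.
water fraction in n4 = 0.611.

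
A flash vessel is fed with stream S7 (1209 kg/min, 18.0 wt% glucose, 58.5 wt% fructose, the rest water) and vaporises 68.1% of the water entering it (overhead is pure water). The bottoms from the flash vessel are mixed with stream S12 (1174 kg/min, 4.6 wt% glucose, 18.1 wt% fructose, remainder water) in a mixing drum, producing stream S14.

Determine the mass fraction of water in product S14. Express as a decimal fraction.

0.456

Vapour removed = 0.681×0.235×1209 = 193.48 kg/min; concentrate = 1015.5 kg/min.
water reaching the mixer = 90.633 (from concentrate) + 1174×0.773 = 998.13 kg/min.
Product flow = 1015.5 + 1174 = 2189.5 kg/min; water fraction = 0.456.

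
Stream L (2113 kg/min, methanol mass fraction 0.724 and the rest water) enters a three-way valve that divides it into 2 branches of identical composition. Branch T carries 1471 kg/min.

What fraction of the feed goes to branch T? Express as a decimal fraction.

0.696

Fraction to T = 1471/2113 = 0.6962.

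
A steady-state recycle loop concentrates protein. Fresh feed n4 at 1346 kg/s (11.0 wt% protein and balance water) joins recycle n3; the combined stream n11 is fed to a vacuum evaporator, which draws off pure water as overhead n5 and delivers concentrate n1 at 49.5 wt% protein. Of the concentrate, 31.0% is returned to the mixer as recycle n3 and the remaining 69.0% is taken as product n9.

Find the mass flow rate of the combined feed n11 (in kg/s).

Overall protein balance (none leaves overhead): protein in fresh feed = protein in product, i.e. 1346×0.110 = (1−0.310)·n1·0.495.
n1 = 148.06/(0.495×0.690) = 433.49 kg/s.
Recycle n3 = 0.310×433.49 = 134.38 kg/s.
Combined feed n11 = 1346 + 134.38 = 1480.4 kg/s.

1480 kg/s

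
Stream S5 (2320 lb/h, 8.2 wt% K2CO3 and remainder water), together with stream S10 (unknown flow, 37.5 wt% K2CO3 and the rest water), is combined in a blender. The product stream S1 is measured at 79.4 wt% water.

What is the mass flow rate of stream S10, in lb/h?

1702 lb/h

Let S10 be the unknown flow. Total out = 2320 + S10.
water balance: 2129.8 + 0.625·S10 = 0.794·(2320 + S10)
(0.625 − 0.794)·S10 = 0.794×2320 − 2129.8 = -287.68
S10 = -287.68 / -0.169 = 1702.2 lb/h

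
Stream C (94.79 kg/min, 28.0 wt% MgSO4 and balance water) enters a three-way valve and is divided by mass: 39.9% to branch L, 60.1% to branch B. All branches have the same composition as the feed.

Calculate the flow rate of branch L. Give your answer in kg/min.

Branch L flow = 0.399×94.79 = 37.821 kg/min.

37.82 kg/min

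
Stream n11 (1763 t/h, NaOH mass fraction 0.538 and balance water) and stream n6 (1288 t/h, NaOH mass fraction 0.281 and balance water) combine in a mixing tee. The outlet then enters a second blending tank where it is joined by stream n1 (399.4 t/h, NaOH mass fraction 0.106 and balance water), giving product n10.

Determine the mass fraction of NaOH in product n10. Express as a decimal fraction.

0.392

Overall, product flow = 3450.4 t/h.
NaOH in = 1763×0.538 + 1288×0.281 + 399.4×0.106 = 1352.8 t/h.
NaOH fraction in n10 = 0.392.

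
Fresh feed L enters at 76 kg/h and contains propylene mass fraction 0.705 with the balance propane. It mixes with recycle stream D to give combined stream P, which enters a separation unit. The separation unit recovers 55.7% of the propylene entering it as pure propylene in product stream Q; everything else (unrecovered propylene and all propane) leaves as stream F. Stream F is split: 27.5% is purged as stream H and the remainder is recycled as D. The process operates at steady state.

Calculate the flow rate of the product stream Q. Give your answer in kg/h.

propylene in P: m_A = 76×0.705 + (1−0.275)·(1−0.557)·m_A, so m_A = 53.58/0.6788 = 78.931 kg/h.
Product Q = 0.557×78.931 = 43.964 kg/h.

43.96 kg/h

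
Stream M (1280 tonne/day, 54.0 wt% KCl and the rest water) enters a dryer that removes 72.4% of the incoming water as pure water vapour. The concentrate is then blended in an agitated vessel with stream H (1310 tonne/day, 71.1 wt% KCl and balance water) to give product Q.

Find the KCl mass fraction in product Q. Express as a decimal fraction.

Vapour removed = 0.724×0.460×1280 = 426.29 tonne/day; concentrate = 853.71 tonne/day.
KCl reaching the mixer = 691.2 (from concentrate) + 1310×0.711 = 1622.6 tonne/day.
Product flow = 853.71 + 1310 = 2163.7 tonne/day; KCl fraction = 0.750.

0.750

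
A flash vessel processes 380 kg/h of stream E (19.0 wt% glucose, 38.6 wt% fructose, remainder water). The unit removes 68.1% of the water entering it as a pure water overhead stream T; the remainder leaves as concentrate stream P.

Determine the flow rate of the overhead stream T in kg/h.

109.7 kg/h

water entering = 380×0.424 = 161.12 kg/h; overhead removed = 0.681×161.12 = 109.72 kg/h.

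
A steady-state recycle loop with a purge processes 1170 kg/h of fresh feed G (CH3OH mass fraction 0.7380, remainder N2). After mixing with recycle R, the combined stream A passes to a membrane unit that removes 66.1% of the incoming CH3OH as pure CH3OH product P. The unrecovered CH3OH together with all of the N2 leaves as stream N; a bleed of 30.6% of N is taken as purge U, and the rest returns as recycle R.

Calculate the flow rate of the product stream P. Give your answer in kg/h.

CH3OH in A: m_A = 1170×0.738 + (1−0.306)·(1−0.661)·m_A, so m_A = 863.46/0.7647 = 1129.1 kg/h.
Product P = 0.661×1129.1 = 746.33 kg/h.

746.3 kg/h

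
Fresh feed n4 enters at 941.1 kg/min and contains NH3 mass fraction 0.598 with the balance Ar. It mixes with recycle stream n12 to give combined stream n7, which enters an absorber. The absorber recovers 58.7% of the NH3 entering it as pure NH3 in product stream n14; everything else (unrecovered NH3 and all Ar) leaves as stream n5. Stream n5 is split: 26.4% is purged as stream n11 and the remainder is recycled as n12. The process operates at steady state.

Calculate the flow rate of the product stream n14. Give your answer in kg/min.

474.6 kg/min

NH3 in n7: m_A = 941.1×0.598 + (1−0.264)·(1−0.587)·m_A, so m_A = 562.78/0.6960 = 808.55 kg/min.
Product n14 = 0.587×808.55 = 474.62 kg/min.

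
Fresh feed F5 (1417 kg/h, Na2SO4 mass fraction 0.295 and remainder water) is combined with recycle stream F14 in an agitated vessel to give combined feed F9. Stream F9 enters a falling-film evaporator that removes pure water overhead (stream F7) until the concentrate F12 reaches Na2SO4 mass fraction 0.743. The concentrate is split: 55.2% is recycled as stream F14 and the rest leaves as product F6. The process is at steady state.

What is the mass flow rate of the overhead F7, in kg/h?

Overall Na2SO4 balance (none leaves overhead): Na2SO4 in fresh feed = Na2SO4 in product, i.e. 1417×0.295 = (1−0.552)·F12·0.743.
F12 = 418.01/(0.743×0.448) = 1255.8 kg/h.
Recycle F14 = 0.552×1255.8 = 693.21 kg/h.
Combined feed F9 = 1417 + 693.21 = 2110.2 kg/h.
Overhead F7 = F9 − F12 = 2110.2 − 1255.8 = 854.4 kg/h.

854.4 kg/h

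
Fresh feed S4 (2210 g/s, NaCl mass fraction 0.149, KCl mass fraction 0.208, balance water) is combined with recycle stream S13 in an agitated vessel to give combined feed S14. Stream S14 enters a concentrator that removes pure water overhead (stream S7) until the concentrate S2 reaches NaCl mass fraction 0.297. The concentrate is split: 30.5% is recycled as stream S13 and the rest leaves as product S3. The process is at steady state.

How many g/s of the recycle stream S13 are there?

Overall NaCl balance (none leaves overhead): NaCl in fresh feed = NaCl in product, i.e. 2210×0.149 = (1−0.305)·S2·0.297.
S2 = 329.29/(0.297×0.695) = 1595.3 g/s.
Recycle S13 = 0.305×1595.3 = 486.56 g/s.

486.6 g/s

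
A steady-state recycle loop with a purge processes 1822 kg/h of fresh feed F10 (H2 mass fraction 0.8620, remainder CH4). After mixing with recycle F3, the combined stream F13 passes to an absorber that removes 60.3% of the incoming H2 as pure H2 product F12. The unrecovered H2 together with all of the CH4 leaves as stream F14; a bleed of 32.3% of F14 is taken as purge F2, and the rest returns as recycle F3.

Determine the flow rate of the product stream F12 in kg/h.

1295 kg/h

H2 in F13: m_A = 1822×0.862 + (1−0.323)·(1−0.603)·m_A, so m_A = 1570.6/0.7312 = 2147.8 kg/h.
Product F12 = 0.603×2147.8 = 1295.1 kg/h.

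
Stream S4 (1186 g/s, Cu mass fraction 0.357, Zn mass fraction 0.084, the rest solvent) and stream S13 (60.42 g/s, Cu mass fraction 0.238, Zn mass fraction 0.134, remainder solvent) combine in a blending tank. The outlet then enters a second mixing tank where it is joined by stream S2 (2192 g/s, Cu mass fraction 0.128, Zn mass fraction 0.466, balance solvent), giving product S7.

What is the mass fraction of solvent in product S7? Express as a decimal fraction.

0.463

Overall, product flow = 3438.4 g/s.
solvent in = 1186×0.559 + 60.42×0.628 + 2192×0.406 = 1590.9 g/s.
solvent fraction in S7 = 0.463.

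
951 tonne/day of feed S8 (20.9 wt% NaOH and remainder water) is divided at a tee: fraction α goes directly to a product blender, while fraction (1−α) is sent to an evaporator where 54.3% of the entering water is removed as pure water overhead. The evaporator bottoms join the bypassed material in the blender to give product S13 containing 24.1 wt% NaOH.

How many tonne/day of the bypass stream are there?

All 951×0.209 = 198.76 tonne/day of NaOH reaches S13, so S13 = 198.76/0.241 = 824.73 tonne/day and vapour = 126.27 tonne/day.
The evaporator receives (1−α)·951 of feed at 0.791 water and removes 0.543 of that water:
0.543×0.791×(1−α)×951 = 126.27
(1−α) = 126.27/408.47 = 0.3091;  α = 0.6909.
Bypass flow = 0.6909×951 = 657.01 tonne/day.

657 tonne/day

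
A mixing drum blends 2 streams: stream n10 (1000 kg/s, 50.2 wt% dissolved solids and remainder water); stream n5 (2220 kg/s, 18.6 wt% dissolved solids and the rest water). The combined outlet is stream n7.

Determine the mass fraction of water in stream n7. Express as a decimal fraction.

Total flow out = 1000 + 2220 = 3220 kg/s.
water in = 1000×0.498 + 2220×0.814 = 2305.1 kg/s.
water mass fraction in n7 = 2305.1/3220 = 0.7159.

0.7159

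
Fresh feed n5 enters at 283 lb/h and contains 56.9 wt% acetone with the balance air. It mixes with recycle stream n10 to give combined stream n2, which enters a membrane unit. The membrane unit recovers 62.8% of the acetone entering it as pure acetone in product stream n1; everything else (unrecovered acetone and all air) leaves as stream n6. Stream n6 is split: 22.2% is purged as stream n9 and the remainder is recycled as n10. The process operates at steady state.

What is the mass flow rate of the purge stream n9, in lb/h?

air enters only via n5 and leaves only via the purge: 283×0.431 = 0.222×(air in n6), and the membrane unit passes all air, so air in n2 = air in n6 = 549.43 lb/h.
acetone in n2: m_A = 283×0.569 + (1−0.222)·(1−0.628)·m_A, so m_A = 161.03/0.7106 = 226.61 lb/h.
n6 = (1−0.628)×226.61 + 549.43 = 633.73 lb/h.
Purge n9 = 0.222×633.73 = 140.69 lb/h.

140.7 lb/h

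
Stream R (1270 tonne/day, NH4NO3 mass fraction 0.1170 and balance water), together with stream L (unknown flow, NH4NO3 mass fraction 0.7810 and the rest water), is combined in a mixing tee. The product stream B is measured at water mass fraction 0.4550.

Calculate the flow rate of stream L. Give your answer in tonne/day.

Let L be the unknown flow. Total out = 1270 + L.
water balance: 1121.4 + 0.219·L = 0.455·(1270 + L)
(0.219 − 0.455)·L = 0.455×1270 − 1121.4 = -543.56
L = -543.56 / -0.236 = 2303.2 tonne/day

2303 tonne/day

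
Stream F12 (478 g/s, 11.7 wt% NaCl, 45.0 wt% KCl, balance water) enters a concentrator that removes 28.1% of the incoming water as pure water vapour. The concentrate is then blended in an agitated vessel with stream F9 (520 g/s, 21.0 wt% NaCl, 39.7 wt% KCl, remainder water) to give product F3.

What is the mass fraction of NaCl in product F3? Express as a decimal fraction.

Vapour removed = 0.281×0.433×478 = 58.16 g/s; concentrate = 419.84 g/s.
NaCl reaching the mixer = 55.926 (from concentrate) + 520×0.210 = 165.13 g/s.
Product flow = 419.84 + 520 = 939.84 g/s; NaCl fraction = 0.176.

0.176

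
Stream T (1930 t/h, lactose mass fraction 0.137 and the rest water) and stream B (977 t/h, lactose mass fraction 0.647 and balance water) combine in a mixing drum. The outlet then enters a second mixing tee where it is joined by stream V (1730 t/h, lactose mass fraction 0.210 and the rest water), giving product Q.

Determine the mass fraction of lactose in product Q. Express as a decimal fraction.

Overall, product flow = 4637 t/h.
lactose in = 1930×0.137 + 977×0.647 + 1730×0.210 = 1259.8 t/h.
lactose fraction in Q = 0.272.

0.272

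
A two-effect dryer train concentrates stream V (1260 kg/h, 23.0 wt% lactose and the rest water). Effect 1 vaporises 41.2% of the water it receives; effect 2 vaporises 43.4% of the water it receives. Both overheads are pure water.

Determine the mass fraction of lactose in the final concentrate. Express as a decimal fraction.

water in feed = 1260×0.770 = 970.2 kg/h.
After stage 1: water left = (1−0.412)×970.2 = 570.48; stream total = 860.28 kg/h.
After stage 2: water left = (1−0.434)×570.48 = 322.89; final concentrate = 612.69 kg/h.
lactose fraction = 289.8/612.69 = 0.473.

0.473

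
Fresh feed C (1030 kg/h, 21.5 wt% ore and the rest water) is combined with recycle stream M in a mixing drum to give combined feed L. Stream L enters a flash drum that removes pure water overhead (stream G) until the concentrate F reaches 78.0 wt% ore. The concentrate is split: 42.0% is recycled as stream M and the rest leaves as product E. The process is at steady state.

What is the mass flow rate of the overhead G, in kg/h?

746.1 kg/h

Overall ore balance (none leaves overhead): ore in fresh feed = ore in product, i.e. 1030×0.215 = (1−0.420)·F·0.780.
F = 221.45/(0.780×0.580) = 489.5 kg/h.
Recycle M = 0.420×489.5 = 205.59 kg/h.
Combined feed L = 1030 + 205.59 = 1235.6 kg/h.
Overhead G = L − F = 1235.6 − 489.5 = 746.09 kg/h.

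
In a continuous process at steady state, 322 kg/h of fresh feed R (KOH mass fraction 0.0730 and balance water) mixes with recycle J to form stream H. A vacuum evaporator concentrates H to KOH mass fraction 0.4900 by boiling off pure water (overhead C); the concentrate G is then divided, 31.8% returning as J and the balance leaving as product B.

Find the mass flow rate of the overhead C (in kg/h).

274 kg/h

Overall KOH balance (none leaves overhead): KOH in fresh feed = KOH in product, i.e. 322×0.073 = (1−0.318)·G·0.490.
G = 23.506/(0.490×0.682) = 70.339 kg/h.
Recycle J = 0.318×70.339 = 22.368 kg/h.
Combined feed H = 322 + 22.368 = 344.37 kg/h.
Overhead C = H − G = 344.37 − 70.339 = 274.03 kg/h.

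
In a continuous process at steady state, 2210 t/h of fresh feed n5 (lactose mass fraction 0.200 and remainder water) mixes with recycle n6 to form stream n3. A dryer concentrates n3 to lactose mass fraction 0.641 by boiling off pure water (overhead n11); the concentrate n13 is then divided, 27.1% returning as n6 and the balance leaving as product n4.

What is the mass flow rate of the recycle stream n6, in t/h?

256.3 t/h

Overall lactose balance (none leaves overhead): lactose in fresh feed = lactose in product, i.e. 2210×0.200 = (1−0.271)·n13·0.641.
n13 = 442/(0.641×0.729) = 945.88 t/h.
Recycle n6 = 0.271×945.88 = 256.33 t/h.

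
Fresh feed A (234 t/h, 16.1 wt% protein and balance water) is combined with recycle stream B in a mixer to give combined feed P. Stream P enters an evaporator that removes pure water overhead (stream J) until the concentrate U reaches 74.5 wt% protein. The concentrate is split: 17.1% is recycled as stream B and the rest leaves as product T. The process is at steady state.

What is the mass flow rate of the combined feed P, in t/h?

244.4 t/h

Overall protein balance (none leaves overhead): protein in fresh feed = protein in product, i.e. 234×0.161 = (1−0.171)·U·0.745.
U = 37.674/(0.745×0.829) = 61 t/h.
Recycle B = 0.171×61 = 10.431 t/h.
Combined feed P = 234 + 10.431 = 244.43 t/h.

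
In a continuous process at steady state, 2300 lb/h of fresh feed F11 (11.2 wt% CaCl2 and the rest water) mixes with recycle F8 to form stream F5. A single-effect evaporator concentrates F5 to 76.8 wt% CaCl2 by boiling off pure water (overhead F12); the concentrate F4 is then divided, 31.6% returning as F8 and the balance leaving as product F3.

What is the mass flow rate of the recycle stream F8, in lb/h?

Overall CaCl2 balance (none leaves overhead): CaCl2 in fresh feed = CaCl2 in product, i.e. 2300×0.112 = (1−0.316)·F4·0.768.
F4 = 257.6/(0.768×0.684) = 490.38 lb/h.
Recycle F8 = 0.316×490.38 = 154.96 lb/h.

155 lb/h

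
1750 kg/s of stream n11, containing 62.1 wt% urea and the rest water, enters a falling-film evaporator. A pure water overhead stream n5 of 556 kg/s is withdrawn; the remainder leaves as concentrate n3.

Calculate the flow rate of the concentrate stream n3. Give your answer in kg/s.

1194 kg/s

Concentrate = 1750 − 556 = 1194 kg/s.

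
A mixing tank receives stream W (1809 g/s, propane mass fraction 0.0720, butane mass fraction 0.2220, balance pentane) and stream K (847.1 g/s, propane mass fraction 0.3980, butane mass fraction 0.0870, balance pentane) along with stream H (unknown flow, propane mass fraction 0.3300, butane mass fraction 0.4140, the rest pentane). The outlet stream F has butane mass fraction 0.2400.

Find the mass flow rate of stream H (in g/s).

Let H be the unknown flow. Total out = 2656.1 + H.
butane balance: 475.3 + 0.414·H = 0.240·(2656.1 + H)
(0.414 − 0.240)·H = 0.240×2656.1 − 475.3 = 162.17
H = 162.17 / 0.174 = 932 g/s

932 g/s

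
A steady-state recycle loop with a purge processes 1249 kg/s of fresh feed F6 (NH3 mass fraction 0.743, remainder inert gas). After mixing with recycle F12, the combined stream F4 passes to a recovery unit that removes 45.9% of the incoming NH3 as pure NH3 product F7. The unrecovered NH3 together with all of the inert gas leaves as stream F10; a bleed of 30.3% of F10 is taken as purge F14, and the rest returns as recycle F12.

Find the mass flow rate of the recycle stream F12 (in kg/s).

1300 kg/s

inert gas enters only via F6 and leaves only via the purge: 1249×0.257 = 0.303×(inert gas in F10), and the recovery unit passes all inert gas, so inert gas in F4 = inert gas in F10 = 1059.4 kg/s.
NH3 in F4: m_A = 1249×0.743 + (1−0.303)·(1−0.459)·m_A, so m_A = 928.01/0.6229 = 1489.8 kg/s.
F10 = (1−0.459)×1489.8 + 1059.4 = 1865.3 kg/s.
Recycle F12 = (1−0.303)×1865.3 = 1300.1 kg/s.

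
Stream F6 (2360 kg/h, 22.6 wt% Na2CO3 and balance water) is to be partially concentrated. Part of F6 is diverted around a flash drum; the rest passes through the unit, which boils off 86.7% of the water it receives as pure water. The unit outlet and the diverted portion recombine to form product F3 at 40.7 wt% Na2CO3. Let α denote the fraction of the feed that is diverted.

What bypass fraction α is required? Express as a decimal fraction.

All 2360×0.226 = 533.36 kg/h of Na2CO3 reaches F3, so F3 = 533.36/0.407 = 1310.5 kg/h and vapour = 1049.5 kg/h.
The evaporator receives (1−α)·2360 of feed at 0.774 water and removes 0.867 of that water:
0.867×0.774×(1−α)×2360 = 1049.5
(1−α) = 1049.5/1583.7 = 0.6627;  α = 0.3373.

0.337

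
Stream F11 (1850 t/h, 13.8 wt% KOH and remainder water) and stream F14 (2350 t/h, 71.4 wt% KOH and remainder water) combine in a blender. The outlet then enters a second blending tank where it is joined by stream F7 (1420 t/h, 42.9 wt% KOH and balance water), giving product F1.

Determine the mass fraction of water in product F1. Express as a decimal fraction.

0.548

Overall, product flow = 5620 t/h.
water in = 1850×0.862 + 2350×0.286 + 1420×0.571 = 3077.6 t/h.
water fraction in F1 = 0.548.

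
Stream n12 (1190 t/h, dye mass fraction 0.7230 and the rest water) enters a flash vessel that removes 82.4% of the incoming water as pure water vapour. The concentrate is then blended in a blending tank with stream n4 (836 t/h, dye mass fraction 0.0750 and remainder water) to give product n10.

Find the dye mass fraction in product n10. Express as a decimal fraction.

Vapour removed = 0.824×0.277×1190 = 271.62 t/h; concentrate = 918.38 t/h.
dye reaching the mixer = 860.37 (from concentrate) + 836×0.075 = 923.07 t/h.
Product flow = 918.38 + 836 = 1754.4 t/h; dye fraction = 0.5262.

0.5262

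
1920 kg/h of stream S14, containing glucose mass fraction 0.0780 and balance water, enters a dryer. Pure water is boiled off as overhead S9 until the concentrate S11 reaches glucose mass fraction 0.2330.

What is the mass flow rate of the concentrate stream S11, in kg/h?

642.7 kg/h

glucose is conserved: 1920×0.078 = 149.76 kg/h all reports to the concentrate.
Concentrate = 149.76/(target fraction) = 642.75 kg/h.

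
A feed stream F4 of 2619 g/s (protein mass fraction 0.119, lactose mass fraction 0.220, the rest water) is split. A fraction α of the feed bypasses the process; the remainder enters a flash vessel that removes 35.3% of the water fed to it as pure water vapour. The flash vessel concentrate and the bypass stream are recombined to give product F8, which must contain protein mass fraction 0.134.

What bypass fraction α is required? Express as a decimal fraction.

All 2619×0.119 = 311.66 g/s of protein reaches F8, so F8 = 311.66/0.134 = 2325.8 g/s and vapour = 293.17 g/s.
The evaporator receives (1−α)·2619 of feed at 0.661 water and removes 0.353 of that water:
0.353×0.661×(1−α)×2619 = 293.17
(1−α) = 293.17/611.1 = 0.4797;  α = 0.5203.

0.520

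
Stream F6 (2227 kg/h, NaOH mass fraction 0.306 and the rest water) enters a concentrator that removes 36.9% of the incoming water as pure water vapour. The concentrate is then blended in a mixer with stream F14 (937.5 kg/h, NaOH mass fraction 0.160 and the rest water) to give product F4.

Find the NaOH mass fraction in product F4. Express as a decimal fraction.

0.321

Vapour removed = 0.369×0.694×2227 = 570.3 kg/h; concentrate = 1656.7 kg/h.
NaOH reaching the mixer = 681.46 (from concentrate) + 937.5×0.160 = 831.46 kg/h.
Product flow = 1656.7 + 937.5 = 2594.2 kg/h; NaOH fraction = 0.321.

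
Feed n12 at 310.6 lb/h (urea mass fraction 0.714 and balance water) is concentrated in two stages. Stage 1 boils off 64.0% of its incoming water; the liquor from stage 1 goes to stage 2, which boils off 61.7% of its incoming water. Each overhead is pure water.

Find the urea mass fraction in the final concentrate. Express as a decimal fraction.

0.948

water in feed = 310.6×0.286 = 88.832 lb/h.
After stage 1: water left = (1−0.640)×88.832 = 31.979; stream total = 253.75 lb/h.
After stage 2: water left = (1−0.617)×31.979 = 12.248; final concentrate = 234.02 lb/h.
urea fraction = 221.77/234.02 = 0.948.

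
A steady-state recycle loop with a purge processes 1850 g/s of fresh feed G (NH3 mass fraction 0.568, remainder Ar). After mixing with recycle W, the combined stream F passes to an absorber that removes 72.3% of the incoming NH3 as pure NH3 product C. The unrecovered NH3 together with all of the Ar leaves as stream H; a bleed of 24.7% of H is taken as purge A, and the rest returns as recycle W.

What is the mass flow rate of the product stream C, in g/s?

NH3 in F: m_A = 1850×0.568 + (1−0.247)·(1−0.723)·m_A, so m_A = 1050.8/0.7914 = 1327.7 g/s.
Product C = 0.723×1327.7 = 959.96 g/s.

960 g/s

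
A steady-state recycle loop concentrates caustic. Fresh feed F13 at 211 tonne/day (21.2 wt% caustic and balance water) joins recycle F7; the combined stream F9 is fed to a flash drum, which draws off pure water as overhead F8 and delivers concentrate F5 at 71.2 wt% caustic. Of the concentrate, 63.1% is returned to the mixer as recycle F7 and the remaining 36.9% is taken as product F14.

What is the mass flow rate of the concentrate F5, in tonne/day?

170.3 tonne/day

Overall caustic balance (none leaves overhead): caustic in fresh feed = caustic in product, i.e. 211×0.212 = (1−0.631)·F5·0.712.
F5 = 44.732/(0.712×0.369) = 170.26 tonne/day.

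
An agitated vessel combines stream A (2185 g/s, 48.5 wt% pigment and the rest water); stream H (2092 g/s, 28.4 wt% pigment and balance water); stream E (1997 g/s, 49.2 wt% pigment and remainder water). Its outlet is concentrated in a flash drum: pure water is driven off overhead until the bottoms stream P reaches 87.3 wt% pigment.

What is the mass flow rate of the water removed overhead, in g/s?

pigment entering = 2185×0.485 + 2092×0.284 + 1997×0.492 = 2636.4 g/s.
All pigment reports to P, so P = 2636.4/0.873 = 3019.9 g/s.
Total feed = 6274 g/s; overhead = 6274 − 3019.9 = 3254.1 g/s.

3254 g/s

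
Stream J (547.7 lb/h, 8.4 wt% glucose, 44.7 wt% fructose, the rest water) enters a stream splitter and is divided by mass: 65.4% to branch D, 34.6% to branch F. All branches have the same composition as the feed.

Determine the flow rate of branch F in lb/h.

Branch F flow = 0.346×547.7 = 189.5 lb/h.

189.5 lb/h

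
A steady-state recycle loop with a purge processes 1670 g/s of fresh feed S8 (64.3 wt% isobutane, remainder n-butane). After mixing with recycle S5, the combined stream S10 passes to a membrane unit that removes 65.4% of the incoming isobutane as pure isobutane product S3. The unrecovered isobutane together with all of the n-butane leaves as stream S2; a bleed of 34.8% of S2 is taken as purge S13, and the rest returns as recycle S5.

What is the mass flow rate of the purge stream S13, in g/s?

n-butane enters only via S8 and leaves only via the purge: 1670×0.357 = 0.348×(n-butane in S2), and the membrane unit passes all n-butane, so n-butane in S10 = n-butane in S2 = 1713.2 g/s.
isobutane in S10: m_A = 1670×0.643 + (1−0.348)·(1−0.654)·m_A, so m_A = 1073.8/0.7744 = 1386.6 g/s.
S2 = (1−0.654)×1386.6 + 1713.2 = 2193 g/s.
Purge S13 = 0.348×2193 = 763.15 g/s.

763.2 g/s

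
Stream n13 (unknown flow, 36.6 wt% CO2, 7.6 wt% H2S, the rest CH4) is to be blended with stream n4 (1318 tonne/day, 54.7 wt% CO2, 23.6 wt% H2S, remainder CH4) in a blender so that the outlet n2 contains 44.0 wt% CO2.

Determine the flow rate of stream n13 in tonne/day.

1906 tonne/day

Let n13 be the unknown flow. Total out = 1318 + n13.
CO2 balance: 720.95 + 0.366·n13 = 0.440·(1318 + n13)
(0.366 − 0.440)·n13 = 0.440×1318 − 720.95 = -141.03
n13 = -141.03 / -0.074 = 1905.8 tonne/day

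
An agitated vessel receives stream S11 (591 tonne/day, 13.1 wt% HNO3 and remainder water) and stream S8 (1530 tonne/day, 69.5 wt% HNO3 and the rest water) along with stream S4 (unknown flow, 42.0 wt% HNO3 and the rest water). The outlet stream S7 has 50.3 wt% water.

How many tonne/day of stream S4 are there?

Let S4 be the unknown flow. Total out = 2121 + S4.
water balance: 980.23 + 0.580·S4 = 0.503·(2121 + S4)
(0.580 − 0.503)·S4 = 0.503×2121 − 980.23 = 86.634
S4 = 86.634 / 0.077 = 1125.1 tonne/day

1125 tonne/day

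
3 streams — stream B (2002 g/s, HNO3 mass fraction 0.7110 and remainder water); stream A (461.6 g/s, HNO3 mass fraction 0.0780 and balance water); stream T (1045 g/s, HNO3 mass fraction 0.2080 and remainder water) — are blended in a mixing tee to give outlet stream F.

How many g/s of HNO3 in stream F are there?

1677 g/s

HNO3 out = HNO3 in = 2002×0.711 + 461.6×0.078 + 1045×0.208 = 1676.8 g/s.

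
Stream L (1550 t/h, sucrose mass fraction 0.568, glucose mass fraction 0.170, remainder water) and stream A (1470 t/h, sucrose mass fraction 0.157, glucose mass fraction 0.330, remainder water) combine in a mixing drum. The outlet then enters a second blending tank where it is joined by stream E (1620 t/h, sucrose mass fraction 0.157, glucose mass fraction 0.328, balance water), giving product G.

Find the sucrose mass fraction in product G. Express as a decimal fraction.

Overall, product flow = 4640 t/h.
sucrose in = 1550×0.568 + 1470×0.157 + 1620×0.157 = 1365.5 t/h.
sucrose fraction in G = 0.294.

0.294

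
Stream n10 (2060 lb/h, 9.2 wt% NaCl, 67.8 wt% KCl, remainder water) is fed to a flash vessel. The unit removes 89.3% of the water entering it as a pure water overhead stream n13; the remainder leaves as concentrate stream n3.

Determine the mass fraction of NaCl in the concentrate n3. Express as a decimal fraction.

NaCl is not removed: 2060×0.092 = 189.52 lb/h of NaCl enters n3.
water entering = 2060×0.230 = 473.8 lb/h; overhead removed = 0.893×473.8 = 423.1 lb/h.
Concentrate = 2060 − 423.1 = 1636.9 lb/h.
Mass fraction = 189.52/1636.9 = 0.116.

0.116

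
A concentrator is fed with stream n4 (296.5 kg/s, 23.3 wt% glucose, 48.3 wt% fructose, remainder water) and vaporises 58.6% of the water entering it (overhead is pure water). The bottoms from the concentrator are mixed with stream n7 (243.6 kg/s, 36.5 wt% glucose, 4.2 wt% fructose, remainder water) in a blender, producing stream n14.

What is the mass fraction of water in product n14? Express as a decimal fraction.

Vapour removed = 0.586×0.284×296.5 = 49.345 kg/s; concentrate = 247.16 kg/s.
water reaching the mixer = 34.861 (from concentrate) + 243.6×0.593 = 179.32 kg/s.
Product flow = 247.16 + 243.6 = 490.76 kg/s; water fraction = 0.3654.

0.3654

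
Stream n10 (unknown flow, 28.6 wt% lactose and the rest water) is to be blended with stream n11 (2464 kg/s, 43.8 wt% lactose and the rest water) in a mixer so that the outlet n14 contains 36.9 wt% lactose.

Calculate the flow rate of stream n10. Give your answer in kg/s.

Let n10 be the unknown flow. Total out = 2464 + n10.
lactose balance: 1079.2 + 0.286·n10 = 0.369·(2464 + n10)
(0.286 − 0.369)·n10 = 0.369×2464 − 1079.2 = -170.02
n10 = -170.02 / -0.083 = 2048.4 kg/s

2048 kg/s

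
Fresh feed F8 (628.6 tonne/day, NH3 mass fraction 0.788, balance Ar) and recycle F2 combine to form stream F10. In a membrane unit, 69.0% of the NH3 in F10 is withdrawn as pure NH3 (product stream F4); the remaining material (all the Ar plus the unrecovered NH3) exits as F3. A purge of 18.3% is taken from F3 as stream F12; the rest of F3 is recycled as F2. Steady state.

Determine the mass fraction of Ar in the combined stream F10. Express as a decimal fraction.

Ar enters only via F8 and leaves only via the purge: 628.6×0.212 = 0.183×(Ar in F3), and the membrane unit passes all Ar, so Ar in F10 = Ar in F3 = 728.21 tonne/day.
NH3 in F10: m_A = 628.6×0.788 + (1−0.183)·(1−0.690)·m_A, so m_A = 495.34/0.7467 = 663.34 tonne/day.
F10 = 663.34 + 728.21 = 1391.6 tonne/day.
Ar fraction in F10 = 728.21/1391.6 = 0.523.

0.523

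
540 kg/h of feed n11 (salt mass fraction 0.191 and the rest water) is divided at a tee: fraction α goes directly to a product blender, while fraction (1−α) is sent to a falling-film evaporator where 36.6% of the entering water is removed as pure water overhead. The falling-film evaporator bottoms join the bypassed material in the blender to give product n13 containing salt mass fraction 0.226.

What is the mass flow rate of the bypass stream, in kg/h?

257.6 kg/h

All 540×0.191 = 103.14 kg/h of salt reaches n13, so n13 = 103.14/0.226 = 456.37 kg/h and vapour = 83.628 kg/h.
The evaporator receives (1−α)·540 of feed at 0.809 water and removes 0.366 of that water:
0.366×0.809×(1−α)×540 = 83.628
(1−α) = 83.628/159.89 = 0.5230;  α = 0.4770.
Bypass flow = 0.4770×540 = 257.56 kg/h.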